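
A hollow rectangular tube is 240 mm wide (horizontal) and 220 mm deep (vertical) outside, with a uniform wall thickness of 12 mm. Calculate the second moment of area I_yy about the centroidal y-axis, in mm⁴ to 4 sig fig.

I_yy ≈ 8.884 × 10⁷ mm⁴

Break the section into simple shapes (no overlaps), measuring from the bottom-left corner of the bounding box.
Outer rectangle: 240 × 220, A = 52 800 mm², x = 120 mm, Ī = 253 440 000 mm⁴.
Inner void (subtracted): 216 × 196, A = 42 336 mm², x = 120 mm, Ī = 164 602 368 mm⁴.
By symmetry the centroid is at mid-width, x̄ = 120 mm.
All pieces are centred on the centroidal y-axis, so I = ΣĪ (holes subtracted) = 88 837 632 mm⁴.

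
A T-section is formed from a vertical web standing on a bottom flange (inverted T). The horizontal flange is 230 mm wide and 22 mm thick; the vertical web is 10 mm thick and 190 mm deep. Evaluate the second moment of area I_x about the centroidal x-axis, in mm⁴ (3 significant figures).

Split into non-overlapping primitives; take the origin at the lower-left of the bounding box.
Flange: 230 × 22, A = 5 060 mm², y = 11 mm, Ī = 204 087 mm⁴.
Web: 10 × 190, A = 1 900 mm², y = 117 mm, Ī = 5 715 833 mm⁴.
Centroid: ȳ = ΣA·y / ΣA = 39.937 mm.
Transfer each piece to the centroidal x-axis using Ī + A·d² with d = y − 39.937:
  flange: d = -28.937 mm → contributes +4 441 014 mm⁴
  web: d = 77.063 mm → contributes +16 999 439 mm⁴
Total I = 21 440 452 mm⁴.

I_x ≈ 2.14 × 10⁷ mm⁴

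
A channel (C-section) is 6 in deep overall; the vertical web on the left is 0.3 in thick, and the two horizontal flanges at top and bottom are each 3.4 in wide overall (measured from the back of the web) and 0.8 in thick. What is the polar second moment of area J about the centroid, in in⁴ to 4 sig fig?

Break the section into simple shapes (no overlaps), measuring from the bottom-left corner of the bounding box.
Web: 0.3 × 6, A = 1.8 in², y = 3 in, Ī = 5.4 in⁴.
Top flange (beyond web): 3.1 × 0.8, A = 2.48 in², y = 5.6 in, Ī = 0.132267 in⁴.
Bottom flange (beyond web): 3.1 × 0.8, A = 2.48 in², y = 0.4 in, Ī = 0.132267 in⁴.
By symmetry the centroid is at mid-height, ȳ = 3 in.
Transfer each piece to the centroidal x-axis using Ī + A·d² with d = y − 3:
  web: d = 0 in → contributes +5.4 in⁴
  top flange (beyond web): d = 2.6 in → contributes +16.8971 in⁴
  bottom flange (beyond web): d = -2.6 in → contributes +16.8971 in⁴
Total I = 39.1941 in⁴.
For the y-axis: x̄ = 1.39734 in.
Repeating about the centroidal y-axis gives I_y = 7.80249 in⁴.
Polar second moment: J = I_x + I_y = 46.9966 in⁴.

J ≈ 47.00 in⁴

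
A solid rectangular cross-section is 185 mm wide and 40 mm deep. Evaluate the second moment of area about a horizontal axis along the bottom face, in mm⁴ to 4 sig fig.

I_base ≈ 3.947 × 10⁶ mm⁴

The section: 185 × 40, A = 7 400 mm², y = 20 mm, Ī = 986 667 mm⁴.
Transfer it to the bottom edge using Ī + A·d² with d = y − 0:
  the section: d = 20 mm → contributes +3 946 667 mm⁴
Total I = 3 946 667 mm⁴.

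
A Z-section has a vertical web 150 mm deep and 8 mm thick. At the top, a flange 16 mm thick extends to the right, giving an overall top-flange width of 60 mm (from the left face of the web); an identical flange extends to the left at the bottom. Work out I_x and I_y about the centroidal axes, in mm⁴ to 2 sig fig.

Break the section into simple shapes (no overlaps), measuring from the bottom-left corner of the bounding box.
Web: 8 × 150, A = 1 200 mm², y = 75 mm, Ī = 2 250 000 mm⁴.
Top flange (beyond web): 52 × 16, A = 832 mm², y = 142 mm, Ī = 17 749 mm⁴.
Bottom flange (beyond web): 52 × 16, A = 832 mm², y = 8 mm, Ī = 17 749 mm⁴.
Centroid: ȳ = ΣA·y / ΣA = 75 mm.
Transfer each piece to the centroidal x-axis using Ī + A·d² with d = y − 75:
  web: d = 0 mm → contributes +2 250 000 mm⁴
  top flange (beyond web): d = 67 mm → contributes +3 752 597 mm⁴
  bottom flange (beyond web): d = -67 mm → contributes +3 752 597 mm⁴
Total I = 9 755 195 mm⁴.
For the y-axis: x̄ = 56 mm.
Repeating about the centroidal y-axis gives I_y = 1 878 955 mm⁴.

I_x ≈ 9.8 × 10⁶ mm⁴, I_y ≈ 1.9 × 10⁶ mm⁴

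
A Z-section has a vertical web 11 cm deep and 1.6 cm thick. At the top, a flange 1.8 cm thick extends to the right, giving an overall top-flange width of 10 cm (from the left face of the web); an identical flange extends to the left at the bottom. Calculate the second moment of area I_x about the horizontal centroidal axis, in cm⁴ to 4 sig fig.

Decompose the section into non-overlapping parts with the origin at the bottom-left of its bounding rectangle.
Web: 1.6 × 11, A = 17.6 cm², y = 5.5 cm, Ī = 177.467 cm⁴.
Top flange (beyond web): 8.4 × 1.8, A = 15.12 cm², y = 10.1 cm, Ī = 4.0824 cm⁴.
Bottom flange (beyond web): 8.4 × 1.8, A = 15.12 cm², y = 0.9 cm, Ī = 4.0824 cm⁴.
Centroid: ȳ = ΣA·y / ΣA = 5.5 cm.
Transfer each piece to the horizontal centroidal axis using Ī + A·d² with d = y − 5.5:
  web: d = 0 cm → contributes +177.467 cm⁴
  top flange (beyond web): d = 4.6 cm → contributes +324.022 cm⁴
  bottom flange (beyond web): d = -4.6 cm → contributes +324.022 cm⁴
Total I = 825.51 cm⁴.

I_x ≈ 825.5 cm⁴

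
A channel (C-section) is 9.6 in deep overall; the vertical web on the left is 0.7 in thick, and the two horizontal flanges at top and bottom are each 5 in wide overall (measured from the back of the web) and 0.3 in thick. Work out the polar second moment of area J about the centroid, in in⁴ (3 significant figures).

J ≈ 123 in⁴

Split into non-overlapping primitives; take the origin at the lower-left of the bounding box.
Web: 0.7 × 9.6, A = 6.72 in², y = 4.8 in, Ī = 51.61 in⁴.
Top flange (beyond web): 4.3 × 0.3, A = 1.29 in², y = 9.45 in, Ī = 0.009675 in⁴.
Bottom flange (beyond web): 4.3 × 0.3, A = 1.29 in², y = 0.15 in, Ī = 0.009675 in⁴.
By symmetry the centroid is at mid-height, ȳ = 4.8 in.
Transfer each piece to the centroidal x-axis using Ī + A·d² with d = y − 4.8:
  web: d = 0 in → contributes +51.61 in⁴
  top flange (beyond web): d = 4.65 in → contributes +27.903 in⁴
  bottom flange (beyond web): d = -4.65 in → contributes +27.903 in⁴
Total I = 107.42 in⁴.
For the y-axis: x̄ = 1.0435 in.
Repeating about the centroidal y-axis gives I_y = 15.901 in⁴.
Polar second moment: J = I_x + I_y = 123.32 in⁴.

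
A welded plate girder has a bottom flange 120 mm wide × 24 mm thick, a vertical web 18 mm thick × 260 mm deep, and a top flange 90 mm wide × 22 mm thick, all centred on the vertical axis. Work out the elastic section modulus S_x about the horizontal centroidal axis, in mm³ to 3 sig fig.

Treat the section as a set of non-overlapping primitives; coordinates are from the bounding-box lower-left.
Bottom plate: 120 × 24, A = 2 880 mm², y = 12 mm, Ī = 138 240 mm⁴.
Web plate: 18 × 260, A = 4 680 mm², y = 154 mm, Ī = 26 364 000 mm⁴.
Top plate: 90 × 22, A = 1 980 mm², y = 295 mm, Ī = 79 860 mm⁴.
Centroid: ȳ = ΣA·y / ΣA = 140.4 mm.
Transfer each piece to the horizontal centroidal axis using Ī + A·d² with d = y − 140.4:
  bottom plate: d = -128.4 mm → contributes +47 616 742 mm⁴
  web plate: d = 13.604 mm → contributes +27 230 093 mm⁴
  top plate: d = 154.6 mm → contributes +47 406 467 mm⁴
Total I = 122 253 302 mm⁴.
Extreme fibre distance c = 165.6 mm; S = I/c = 738 228 mm³.

S_x ≈ 7.38 × 10⁵ mm³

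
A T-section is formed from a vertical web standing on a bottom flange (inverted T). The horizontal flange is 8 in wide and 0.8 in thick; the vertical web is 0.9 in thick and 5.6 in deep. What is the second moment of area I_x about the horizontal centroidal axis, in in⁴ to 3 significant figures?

Split into non-overlapping primitives; take the origin at the lower-left of the bounding box.
Flange: 8 × 0.8, A = 6.4 in², y = 0.4 in, Ī = 0.34133 in⁴.
Web: 0.9 × 5.6, A = 5.04 in², y = 3.6 in, Ī = 13.171 in⁴.
Centroid: ȳ = ΣA·y / ΣA = 1.8098 in.
Transfer each piece to the horizontal centroidal axis using Ī + A·d² with d = y − 1.8098:
  flange: d = -1.4098 in → contributes +13.061 in⁴
  web: d = 1.7902 in → contributes +29.324 in⁴
Total I = 42.385 in⁴.

I_x ≈ 42.4 in⁴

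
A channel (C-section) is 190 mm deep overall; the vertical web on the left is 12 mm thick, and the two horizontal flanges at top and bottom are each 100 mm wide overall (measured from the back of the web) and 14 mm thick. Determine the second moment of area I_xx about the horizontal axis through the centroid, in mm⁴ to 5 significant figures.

I_xx ≈ 2.5980 × 10⁷ mm⁴

Split into non-overlapping primitives; take the origin at the lower-left of the bounding box.
Web: 12 × 190, A = 2 280 mm², y = 95 mm, Ī = 6 859 000 mm⁴.
Top flange (beyond web): 88 × 14, A = 1 232 mm², y = 183 mm, Ī = 20122.67 mm⁴.
Bottom flange (beyond web): 88 × 14, A = 1 232 mm², y = 7 mm, Ī = 20122.67 mm⁴.
By symmetry the centroid is at mid-height, ȳ = 95 mm.
Transfer each piece to the horizontal axis through the centroid using Ī + A·d² with d = y − 95:
  web: d = 0 mm → contributes +6 859 000 mm⁴
  top flange (beyond web): d = 88 mm → contributes +9 560 731 mm⁴
  bottom flange (beyond web): d = -88 mm → contributes +9 560 731 mm⁴
Total I = 25 980 461 mm⁴.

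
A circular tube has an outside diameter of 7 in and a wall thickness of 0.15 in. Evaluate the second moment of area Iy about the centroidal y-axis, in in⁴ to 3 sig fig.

Iy ≈ 18.9 in⁴

Decompose the section into non-overlapping parts with the origin at the bottom-left of its bounding rectangle.
Outer circle: ⌀7, A = 38.485 in², x = 3.5 in, Ī = 117.86 in⁴.
Bore (subtracted): ⌀6.7, A = 35.257 in², x = 3.5 in, Ī = 98.917 in⁴.
By symmetry the centroid is at mid-width, x̄ = 3.5 in.
All pieces are centred on the centroidal y-axis, so I = ΣĪ (holes subtracted) = 18.942 in⁴.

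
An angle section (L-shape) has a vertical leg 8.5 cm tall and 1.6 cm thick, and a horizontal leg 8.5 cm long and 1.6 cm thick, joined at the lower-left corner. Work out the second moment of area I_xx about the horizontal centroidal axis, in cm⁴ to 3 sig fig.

I_xx ≈ 157 cm⁴

Decompose the section into non-overlapping parts with the origin at the bottom-left of its bounding rectangle.
Vertical leg: 1.6 × 8.5, A = 13.6 cm², y = 4.25 cm, Ī = 81.883 cm⁴.
Horizontal leg (remainder): 6.9 × 1.6, A = 11.04 cm², y = 0.8 cm, Ī = 2.3552 cm⁴.
Centroid: ȳ = ΣA·y / ΣA = 2.7042 cm.
Transfer each piece to the horizontal centroidal axis using Ī + A·d² with d = y − 2.7042:
  vertical leg: d = 1.5458 cm → contributes +114.38 cm⁴
  horizontal leg (remainder): d = -1.9042 cm → contributes +42.387 cm⁴
Total I = 156.77 cm⁴.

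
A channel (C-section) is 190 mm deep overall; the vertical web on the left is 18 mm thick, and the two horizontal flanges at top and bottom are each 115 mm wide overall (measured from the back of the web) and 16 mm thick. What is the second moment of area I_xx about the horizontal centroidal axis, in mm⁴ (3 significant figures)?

I_xx ≈ 3.38 × 10⁷ mm⁴

Treat the section as a set of non-overlapping primitives; coordinates are from the bounding-box lower-left.
Web: 18 × 190, A = 3 420 mm², y = 95 mm, Ī = 10 288 500 mm⁴.
Top flange (beyond web): 97 × 16, A = 1 552 mm², y = 182 mm, Ī = 33 109 mm⁴.
Bottom flange (beyond web): 97 × 16, A = 1 552 mm², y = 8 mm, Ī = 33 109 mm⁴.
By symmetry the centroid is at mid-height, ȳ = 95 mm.
Transfer each piece to the horizontal centroidal axis using Ī + A·d² with d = y − 95:
  web: d = 0 mm → contributes +10 288 500 mm⁴
  top flange (beyond web): d = 87 mm → contributes +11 780 197 mm⁴
  bottom flange (beyond web): d = -87 mm → contributes +11 780 197 mm⁴
Total I = 33 848 895 mm⁴.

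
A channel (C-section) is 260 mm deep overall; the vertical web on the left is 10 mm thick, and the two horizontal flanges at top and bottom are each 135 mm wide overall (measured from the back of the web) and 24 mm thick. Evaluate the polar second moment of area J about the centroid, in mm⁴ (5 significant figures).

Treat the section as a set of non-overlapping primitives; coordinates are from the bounding-box lower-left.
Web: 10 × 260, A = 2 600 mm², y = 130 mm, Ī = 14 646 667 mm⁴.
Top flange (beyond web): 125 × 24, A = 3 000 mm², y = 248 mm, Ī = 144 000 mm⁴.
Bottom flange (beyond web): 125 × 24, A = 3 000 mm², y = 12 mm, Ī = 144 000 mm⁴.
By symmetry the centroid is at mid-height, ȳ = 130 mm.
Transfer each piece to the centroidal x-axis using Ī + A·d² with d = y − 130:
  web: d = 0 mm → contributes +14 646 667 mm⁴
  top flange (beyond web): d = 118 mm → contributes +41 916 000 mm⁴
  bottom flange (beyond web): d = -118 mm → contributes +41 916 000 mm⁴
Total I = 98 478 667 mm⁴.
For the y-axis: x̄ = 52.09302 mm.
Repeating about the centroidal y-axis gives I_y = 16 098 992 mm⁴.
Polar second moment: J = I_x + I_y = 114 577 659 mm⁴.

J ≈ 1.1458 × 10⁸ mm⁴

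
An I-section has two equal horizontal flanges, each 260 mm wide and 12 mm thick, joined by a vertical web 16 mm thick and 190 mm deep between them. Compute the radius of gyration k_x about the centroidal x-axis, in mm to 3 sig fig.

k_x ≈ 88.6 mm

Split into non-overlapping primitives; take the origin at the lower-left of the bounding box.
Bottom flange: 260 × 12, A = 3 120 mm², y = 6 mm, Ī = 37 440 mm⁴.
Web: 16 × 190, A = 3 040 mm², y = 107 mm, Ī = 9 145 333 mm⁴.
Top flange: 260 × 12, A = 3 120 mm², y = 208 mm, Ī = 37 440 mm⁴.
By symmetry the centroid is at mid-height, ȳ = 107 mm.
Transfer each piece to the centroidal x-axis using Ī + A·d² with d = y − 107:
  bottom flange: d = -101 mm → contributes +31 864 560 mm⁴
  web: d = 0 mm → contributes +9 145 333 mm⁴
  top flange: d = 101 mm → contributes +31 864 560 mm⁴
Total I = 72 874 453 mm⁴.
Radius of gyration: k = √(I/A) = √(72 874 453 / 9 280) = 88.616 mm.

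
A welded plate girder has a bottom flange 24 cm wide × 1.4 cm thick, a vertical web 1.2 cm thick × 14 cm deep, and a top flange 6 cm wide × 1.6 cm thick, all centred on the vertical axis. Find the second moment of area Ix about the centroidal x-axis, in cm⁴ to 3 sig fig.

Ix ≈ 2290 cm⁴

Break the section into simple shapes (no overlaps), measuring from the bottom-left corner of the bounding box.
Bottom plate: 24 × 1.4, A = 33.6 cm², y = 0.7 cm, Ī = 5.488 cm⁴.
Web plate: 1.2 × 14, A = 16.8 cm², y = 8.4 cm, Ī = 274.4 cm⁴.
Top plate: 6 × 1.6, A = 9.6 cm², y = 16.2 cm, Ī = 2.048 cm⁴.
Centroid: ȳ = ΣA·y / ΣA = 5.336 cm.
Transfer each piece to the centroidal x-axis using Ī + A·d² with d = y − 5.336:
  bottom plate: d = -4.636 cm → contributes +727.64 cm⁴
  web plate: d = 3.064 cm → contributes +432.12 cm⁴
  top plate: d = 10.864 cm → contributes +1135.1 cm⁴
Total I = 2294.9 cm⁴.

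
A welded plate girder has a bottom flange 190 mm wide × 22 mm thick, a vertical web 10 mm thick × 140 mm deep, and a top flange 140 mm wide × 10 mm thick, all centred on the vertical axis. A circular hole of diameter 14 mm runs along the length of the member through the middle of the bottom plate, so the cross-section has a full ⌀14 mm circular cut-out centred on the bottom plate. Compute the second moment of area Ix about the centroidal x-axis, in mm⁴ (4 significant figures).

Split into non-overlapping primitives; take the origin at the lower-left of the bounding box.
Bottom plate: 190 × 22, A = 4 180 mm², y = 11 mm, Ī = 168 593 mm⁴.
Web plate: 10 × 140, A = 1 400 mm², y = 92 mm, Ī = 2 286 667 mm⁴.
Top plate: 140 × 10, A = 1 400 mm², y = 167 mm, Ī = 11666.7 mm⁴.
Hole (subtracted): ⌀14, A = 153.938 mm², y = 11 mm, Ī = 1885.74 mm⁴.
Centroid: ȳ = ΣA·y / ΣA = 59.6078 mm.
Transfer each piece to the centroidal x-axis using Ī + A·d² with d = y − 59.6078:
  bottom plate: d = -48.6078 mm → contributes +10 044 764 mm⁴
  web plate: d = 32.3922 mm → contributes +3 755 621 mm⁴
  top plate: d = 107.392 mm → contributes +16 157 979 mm⁴
  hole: d = -48.6078 mm → contributes −365 598 mm⁴
Total I = 29 592 766 mm⁴.

Ix ≈ 2.959 × 10⁷ mm⁴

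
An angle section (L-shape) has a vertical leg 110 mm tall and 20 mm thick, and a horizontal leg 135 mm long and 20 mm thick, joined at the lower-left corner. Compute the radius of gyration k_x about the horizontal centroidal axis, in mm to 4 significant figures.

k_x ≈ 31.87 mm

Split into non-overlapping primitives; take the origin at the lower-left of the bounding box.
Vertical leg: 20 × 110, A = 2 200 mm², y = 55 mm, Ī = 2 218 333 mm⁴.
Horizontal leg (remainder): 115 × 20, A = 2 300 mm², y = 10 mm, Ī = 76666.7 mm⁴.
Centroid: ȳ = ΣA·y / ΣA = 32 mm.
Transfer each piece to the horizontal centroidal axis using Ī + A·d² with d = y − 32:
  vertical leg: d = 23 mm → contributes +3 382 133 mm⁴
  horizontal leg (remainder): d = -22 mm → contributes +1 189 867 mm⁴
Total I = 4 572 000 mm⁴.
Radius of gyration: k = √(I/A) = √(4 572 000 / 4 500) = 31.8748 mm.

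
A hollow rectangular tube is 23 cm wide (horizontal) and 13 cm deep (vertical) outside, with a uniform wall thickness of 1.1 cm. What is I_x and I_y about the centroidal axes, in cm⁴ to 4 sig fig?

Break the section into simple shapes (no overlaps), measuring from the bottom-left corner of the bounding box.
Outer rectangle: 23 × 13, A = 299 cm², y = 6.5 cm, Ī = 4210.92 cm⁴.
Inner void (subtracted): 20.8 × 10.8, A = 224.64 cm², y = 6.5 cm, Ī = 2183.5 cm⁴.
By symmetry the centroid is at mid-height, ȳ = 6.5 cm.
All pieces are centred on the centroidal x-axis, so I = ΣĪ (holes subtracted) = 2027.42 cm⁴.
Repeating about the centroidal y-axis gives I_y = 5081.9 cm⁴.

I_x ≈ 2027 cm⁴, I_y ≈ 5082 cm⁴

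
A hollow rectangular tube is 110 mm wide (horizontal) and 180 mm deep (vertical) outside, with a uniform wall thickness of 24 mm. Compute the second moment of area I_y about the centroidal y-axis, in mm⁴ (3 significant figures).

I_y ≈ 1.73 × 10⁷ mm⁴

Treat the section as a set of non-overlapping primitives; coordinates are from the bounding-box lower-left.
Outer rectangle: 110 × 180, A = 19 800 mm², x = 55 mm, Ī = 19 965 000 mm⁴.
Inner void (subtracted): 62 × 132, A = 8 184 mm², x = 55 mm, Ī = 2 621 608 mm⁴.
By symmetry the centroid is at mid-width, x̄ = 55 mm.
All pieces are centred on the centroidal y-axis, so I = ΣĪ (holes subtracted) = 17 343 392 mm⁴.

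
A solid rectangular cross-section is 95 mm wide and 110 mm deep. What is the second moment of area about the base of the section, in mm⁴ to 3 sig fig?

I_base ≈ 4.21 × 10⁷ mm⁴

The section: 95 × 110, A = 10 450 mm², y = 55 mm, Ī = 10 537 083 mm⁴.
Transfer it to a horizontal axis along the bottom face using Ī + A·d² with d = y − 0:
  the section: d = 55 mm → contributes +42 148 333 mm⁴
Total I = 42 148 333 mm⁴.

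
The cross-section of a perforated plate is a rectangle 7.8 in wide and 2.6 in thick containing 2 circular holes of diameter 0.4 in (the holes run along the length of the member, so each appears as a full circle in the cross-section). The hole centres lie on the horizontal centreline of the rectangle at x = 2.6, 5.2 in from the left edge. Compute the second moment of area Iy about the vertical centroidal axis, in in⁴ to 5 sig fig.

Treat the section as a set of non-overlapping primitives; coordinates are from the bounding-box lower-left.
Plate: 7.8 × 2.6, A = 20.28 in², x = 3.9 in, Ī = 102.8196 in⁴.
Hole 1 (subtracted): ⌀0.4, A = 0.1256637 in², x = 2.6 in, Ī = 0.001256637 in⁴.
Hole 2 (subtracted): ⌀0.4, A = 0.1256637 in², x = 5.2 in, Ī = 0.001256637 in⁴.
By symmetry the centroid is at mid-width, x̄ = 3.9 in.
Transfer each piece to the vertical centroidal axis using Ī + A·d² with d = x − 3.9:
  plate: d = 0 in → contributes +102.8196 in⁴
  hole 1: d = -1.3 in → contributes −0.2136283 in⁴
  hole 2: d = 1.3 in → contributes −0.2136283 in⁴
Total I = 102.3923 in⁴.

Iy ≈ 102.39 in⁴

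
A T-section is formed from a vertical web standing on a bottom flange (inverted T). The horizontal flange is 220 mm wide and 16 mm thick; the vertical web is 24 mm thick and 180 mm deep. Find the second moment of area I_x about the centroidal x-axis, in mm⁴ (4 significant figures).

I_x ≈ 3.037 × 10⁷ mm⁴

Split into non-overlapping primitives; take the origin at the lower-left of the bounding box.
Flange: 220 × 16, A = 3 520 mm², y = 8 mm, Ī = 75093.3 mm⁴.
Web: 24 × 180, A = 4 320 mm², y = 106 mm, Ī = 11 664 000 mm⁴.
Centroid: ȳ = ΣA·y / ΣA = 62 mm.
Transfer each piece to the centroidal x-axis using Ī + A·d² with d = y − 62:
  flange: d = -54 mm → contributes +10 339 413 mm⁴
  web: d = 44 mm → contributes +20 027 520 mm⁴
Total I = 30 366 933 mm⁴.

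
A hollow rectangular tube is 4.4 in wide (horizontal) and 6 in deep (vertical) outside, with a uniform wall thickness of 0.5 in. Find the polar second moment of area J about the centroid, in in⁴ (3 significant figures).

J ≈ 70.0 in⁴

Treat the section as a set of non-overlapping primitives; coordinates are from the bounding-box lower-left.
Outer rectangle: 4.4 × 6, A = 26.4 in², y = 3 in, Ī = 79.2 in⁴.
Inner void (subtracted): 3.4 × 5, A = 17 in², y = 3 in, Ī = 35.417 in⁴.
By symmetry the centroid is at mid-height, ȳ = 3 in.
All pieces are centred on the centroidal x-axis, so I = ΣĪ (holes subtracted) = 43.783 in⁴.
Repeating about the centroidal y-axis gives I_y = 26.215 in⁴.
Polar second moment: J = I_x + I_y = 69.999 in⁴.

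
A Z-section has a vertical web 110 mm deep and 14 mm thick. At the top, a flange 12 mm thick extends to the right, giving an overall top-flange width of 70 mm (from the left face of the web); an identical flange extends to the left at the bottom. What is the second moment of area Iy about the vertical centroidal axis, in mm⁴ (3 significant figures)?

Iy ≈ 2.02 × 10⁶ mm⁴

Decompose the section into non-overlapping parts with the origin at the bottom-left of its bounding rectangle.
Web: 14 × 110, A = 1 540 mm², x = 63 mm, Ī = 25 153 mm⁴.
Top flange (beyond web): 56 × 12, A = 672 mm², x = 98 mm, Ī = 175 616 mm⁴.
Bottom flange (beyond web): 56 × 12, A = 672 mm², x = 28 mm, Ī = 175 616 mm⁴.
Centroid: x̄ = ΣA·x / ΣA = 63 mm.
Transfer each piece to the vertical centroidal axis using Ī + A·d² with d = x − 63:
  web: d = 0 mm → contributes +25 153 mm⁴
  top flange (beyond web): d = 35 mm → contributes +998 816 mm⁴
  bottom flange (beyond web): d = -35 mm → contributes +998 816 mm⁴
Total I = 2 022 785 mm⁴.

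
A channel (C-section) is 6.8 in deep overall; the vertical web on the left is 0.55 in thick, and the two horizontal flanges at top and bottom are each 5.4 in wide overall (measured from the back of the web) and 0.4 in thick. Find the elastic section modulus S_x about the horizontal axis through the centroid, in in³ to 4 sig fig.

S_x ≈ 15.94 in³

Decompose the section into non-overlapping parts with the origin at the bottom-left of its bounding rectangle.
Web: 0.55 × 6.8, A = 3.74 in², y = 3.4 in, Ī = 14.4115 in⁴.
Top flange (beyond web): 4.85 × 0.4, A = 1.94 in², y = 6.6 in, Ī = 0.0258667 in⁴.
Bottom flange (beyond web): 4.85 × 0.4, A = 1.94 in², y = 0.2 in, Ī = 0.0258667 in⁴.
By symmetry the centroid is at mid-height, ȳ = 3.4 in.
Transfer each piece to the horizontal axis through the centroid using Ī + A·d² with d = y − 3.4:
  web: d = 0 in → contributes +14.4115 in⁴
  top flange (beyond web): d = 3.2 in → contributes +19.8915 in⁴
  bottom flange (beyond web): d = -3.2 in → contributes +19.8915 in⁴
Total I = 54.1944 in⁴.
Extreme fibre distance c = 3.4 in; S = I/c = 15.9395 in³.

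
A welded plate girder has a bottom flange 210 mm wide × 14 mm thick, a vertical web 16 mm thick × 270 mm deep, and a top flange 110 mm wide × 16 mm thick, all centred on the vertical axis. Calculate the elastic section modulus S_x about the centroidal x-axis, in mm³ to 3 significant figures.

Decompose the section into non-overlapping parts with the origin at the bottom-left of its bounding rectangle.
Bottom plate: 210 × 14, A = 2 940 mm², y = 7 mm, Ī = 48 020 mm⁴.
Web plate: 16 × 270, A = 4 320 mm², y = 149 mm, Ī = 26 244 000 mm⁴.
Top plate: 110 × 16, A = 1 760 mm², y = 292 mm, Ī = 37 547 mm⁴.
Centroid: ȳ = ΣA·y / ΣA = 130.62 mm.
Transfer each piece to the centroidal x-axis using Ī + A·d² with d = y − 130.62:
  bottom plate: d = -123.62 mm → contributes +44 975 820 mm⁴
  web plate: d = 18.381 mm → contributes +27 703 620 mm⁴
  top plate: d = 161.38 mm → contributes +45 874 895 mm⁴
Total I = 118 554 335 mm⁴.
Extreme fibre distance c = 169.38 mm; S = I/c = 699 925 mm³.

S_x ≈ 7.00 × 10⁵ mm³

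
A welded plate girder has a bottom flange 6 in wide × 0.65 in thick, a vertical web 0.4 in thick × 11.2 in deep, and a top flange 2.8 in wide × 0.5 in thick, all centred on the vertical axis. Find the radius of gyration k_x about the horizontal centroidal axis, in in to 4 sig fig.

k_x ≈ 4.624 in

Treat the section as a set of non-overlapping primitives; coordinates are from the bounding-box lower-left.
Bottom plate: 6 × 0.65, A = 3.9 in², y = 0.325 in, Ī = 0.137313 in⁴.
Web plate: 0.4 × 11.2, A = 4.48 in², y = 6.25 in, Ī = 46.8309 in⁴.
Top plate: 2.8 × 0.5, A = 1.4 in², y = 12.1 in, Ī = 0.0291667 in⁴.
Centroid: ȳ = ΣA·y / ΣA = 4.72469 in.
Transfer each piece to the horizontal centroidal axis using Ī + A·d² with d = y − 4.72469:
  bottom plate: d = -4.39969 in → contributes +75.6308 in⁴
  web plate: d = 1.52531 in → contributes +57.2539 in⁴
  top plate: d = 7.37531 in → contributes +76.1824 in⁴
Total I = 209.067 in⁴.
Radius of gyration: k = √(I/A) = √(209.067 / 9.78) = 4.62353 in.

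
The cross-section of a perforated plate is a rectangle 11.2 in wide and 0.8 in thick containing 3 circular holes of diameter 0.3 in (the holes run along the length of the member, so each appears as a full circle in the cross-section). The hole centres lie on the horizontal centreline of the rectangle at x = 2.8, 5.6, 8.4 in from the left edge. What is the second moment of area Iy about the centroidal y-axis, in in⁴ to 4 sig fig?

Iy ≈ 92.55 in⁴

Treat the section as a set of non-overlapping primitives; coordinates are from the bounding-box lower-left.
Plate: 11.2 × 0.8, A = 8.96 in², x = 5.6 in, Ī = 93.6619 in⁴.
Hole 1 (subtracted): ⌀0.3, A = 0.0706858 in², x = 2.8 in, Ī = 0.000397608 in⁴.
Hole 2 (subtracted): ⌀0.3, A = 0.0706858 in², x = 5.6 in, Ī = 0.000397608 in⁴.
Hole 3 (subtracted): ⌀0.3, A = 0.0706858 in², x = 8.4 in, Ī = 0.000397608 in⁴.
By symmetry the centroid is at mid-width, x̄ = 5.6 in.
Transfer each piece to the centroidal y-axis using Ī + A·d² with d = x − 5.6:
  plate: d = 0 in → contributes +93.6619 in⁴
  hole 1: d = -2.8 in → contributes −0.554575 in⁴
  hole 2: d = 0 in → contributes −0.000397608 in⁴
  hole 3: d = 2.8 in → contributes −0.554575 in⁴
Total I = 92.5523 in⁴.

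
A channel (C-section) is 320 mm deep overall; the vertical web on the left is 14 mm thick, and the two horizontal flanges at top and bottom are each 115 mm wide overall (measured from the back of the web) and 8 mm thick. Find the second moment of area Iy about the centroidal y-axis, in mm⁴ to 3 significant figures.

Treat the section as a set of non-overlapping primitives; coordinates are from the bounding-box lower-left.
Web: 14 × 320, A = 4 480 mm², x = 7 mm, Ī = 73 173 mm⁴.
Top flange (beyond web): 101 × 8, A = 808 mm², x = 64.5 mm, Ī = 686 867 mm⁴.
Bottom flange (beyond web): 101 × 8, A = 808 mm², x = 64.5 mm, Ī = 686 867 mm⁴.
Centroid: x̄ = ΣA·x / ΣA = 22.243 mm.
Transfer each piece to the centroidal y-axis using Ī + A·d² with d = x − 22.243:
  web: d = -15.243 mm → contributes +1 114 067 mm⁴
  top flange (beyond web): d = 42.257 mm → contributes +2 129 691 mm⁴
  bottom flange (beyond web): d = 42.257 mm → contributes +2 129 691 mm⁴
Total I = 5 373 449 mm⁴.

Iy ≈ 5.37 × 10⁶ mm⁴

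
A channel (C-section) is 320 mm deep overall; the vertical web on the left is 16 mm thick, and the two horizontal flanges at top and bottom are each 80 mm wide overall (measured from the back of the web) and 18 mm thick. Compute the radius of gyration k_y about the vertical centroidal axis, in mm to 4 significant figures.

Decompose the section into non-overlapping parts with the origin at the bottom-left of its bounding rectangle.
Web: 16 × 320, A = 5 120 mm², x = 8 mm, Ī = 109 227 mm⁴.
Top flange (beyond web): 64 × 18, A = 1 152 mm², x = 48 mm, Ī = 393 216 mm⁴.
Bottom flange (beyond web): 64 × 18, A = 1 152 mm², x = 48 mm, Ī = 393 216 mm⁴.
Centroid: x̄ = ΣA·x / ΣA = 20.4138 mm.
Transfer each piece to the vertical centroidal axis using Ī + A·d² with d = x − 20.4138:
  web: d = -12.4138 mm → contributes +898 230 mm⁴
  top flange (beyond web): d = 27.5862 mm → contributes +1 269 887 mm⁴
  bottom flange (beyond web): d = 27.5862 mm → contributes +1 269 887 mm⁴
Total I = 3 438 003 mm⁴.
Radius of gyration: k = √(I/A) = √(3 438 003 / 7 424) = 21.5196 mm.

k_y ≈ 21.52 mm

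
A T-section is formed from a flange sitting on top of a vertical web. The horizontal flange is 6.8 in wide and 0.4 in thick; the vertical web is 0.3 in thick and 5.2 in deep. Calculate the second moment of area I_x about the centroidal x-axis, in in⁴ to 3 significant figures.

I_x ≈ 11.3 in⁴

Treat the section as a set of non-overlapping primitives; coordinates are from the bounding-box lower-left.
Flange: 6.8 × 0.4, A = 2.72 in², y = 5.4 in, Ī = 0.036267 in⁴.
Web: 0.3 × 5.2, A = 1.56 in², y = 2.6 in, Ī = 3.5152 in⁴.
Centroid: ȳ = ΣA·y / ΣA = 4.3794 in.
Transfer each piece to the centroidal x-axis using Ī + A·d² with d = y − 4.3794:
  flange: d = 1.0206 in → contributes +2.8693 in⁴
  web: d = -1.7794 in → contributes +8.4548 in⁴
Total I = 11.324 in⁴.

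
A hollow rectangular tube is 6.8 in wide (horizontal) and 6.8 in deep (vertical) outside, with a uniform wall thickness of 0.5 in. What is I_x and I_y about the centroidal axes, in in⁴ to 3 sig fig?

Treat the section as a set of non-overlapping primitives; coordinates are from the bounding-box lower-left.
Outer rectangle: 6.8 × 6.8, A = 46.24 in², y = 3.4 in, Ī = 178.18 in⁴.
Inner void (subtracted): 5.8 × 5.8, A = 33.64 in², y = 3.4 in, Ī = 94.304 in⁴.
By symmetry the centroid is at mid-height, ȳ = 3.4 in.
All pieces are centred on the centroidal x-axis, so I = ΣĪ (holes subtracted) = 83.874 in⁴.
Repeating about the centroidal y-axis gives I_y = 83.874 in⁴.

I_x ≈ 83.9 in⁴, I_y ≈ 83.9 in⁴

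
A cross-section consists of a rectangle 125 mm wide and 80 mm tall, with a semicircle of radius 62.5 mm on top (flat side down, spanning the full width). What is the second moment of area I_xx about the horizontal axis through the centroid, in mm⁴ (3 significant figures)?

Split into non-overlapping primitives; take the origin at the lower-left of the bounding box.
Rectangular body: 125 × 80, A = 10 000 mm², y = 40 mm, Ī = 5 333 333 mm⁴.
Semicircular cap: semicircle r = 62.5, A = 6135.9 mm², y = 106.53 mm, Ī = 1 674 758 mm⁴.
Centroid: ȳ = ΣA·y / ΣA = 65.297 mm.
Transfer each piece to the horizontal axis through the centroid using Ī + A·d² with d = y − 65.297:
  rectangular body: d = -25.297 mm → contributes +11 732 932 mm⁴
  semicircular cap: d = 41.228 mm → contributes +12 104 482 mm⁴
Total I = 23 837 414 mm⁴.

I_xx ≈ 2.38 × 10⁷ mm⁴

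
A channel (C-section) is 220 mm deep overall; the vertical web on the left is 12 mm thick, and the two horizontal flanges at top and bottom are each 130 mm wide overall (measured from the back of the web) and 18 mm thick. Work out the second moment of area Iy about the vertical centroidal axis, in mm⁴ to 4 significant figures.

Iy ≈ 1.184 × 10⁷ mm⁴

Treat the section as a set of non-overlapping primitives; coordinates are from the bounding-box lower-left.
Web: 12 × 220, A = 2 640 mm², x = 6 mm, Ī = 31 680 mm⁴.
Top flange (beyond web): 118 × 18, A = 2 124 mm², x = 71 mm, Ī = 2 464 548 mm⁴.
Bottom flange (beyond web): 118 × 18, A = 2 124 mm², x = 71 mm, Ī = 2 464 548 mm⁴.
Centroid: x̄ = ΣA·x / ΣA = 46.0871 mm.
Transfer each piece to the vertical centroidal axis using Ī + A·d² with d = x − 46.0871:
  web: d = -40.0871 mm → contributes +4 274 097 mm⁴
  top flange (beyond web): d = 24.9129 mm → contributes +3 782 813 mm⁴
  bottom flange (beyond web): d = 24.9129 mm → contributes +3 782 813 mm⁴
Total I = 11 839 724 mm⁴.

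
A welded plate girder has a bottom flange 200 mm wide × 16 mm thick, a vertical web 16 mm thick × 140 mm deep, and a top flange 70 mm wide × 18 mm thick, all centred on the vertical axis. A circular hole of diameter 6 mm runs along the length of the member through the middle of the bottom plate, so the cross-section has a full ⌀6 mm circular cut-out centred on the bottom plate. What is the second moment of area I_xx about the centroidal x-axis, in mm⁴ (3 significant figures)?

Split into non-overlapping primitives; take the origin at the lower-left of the bounding box.
Bottom plate: 200 × 16, A = 3 200 mm², y = 8 mm, Ī = 68 267 mm⁴.
Web plate: 16 × 140, A = 2 240 mm², y = 86 mm, Ī = 3 658 667 mm⁴.
Top plate: 70 × 18, A = 1 260 mm², y = 165 mm, Ī = 34 020 mm⁴.
Hole (subtracted): ⌀6, A = 28.274 mm², y = 8 mm, Ī = 63.617 mm⁴.
Centroid: ȳ = ΣA·y / ΣA = 63.839 mm.
Transfer each piece to the centroidal x-axis using Ī + A·d² with d = y − 63.839:
  bottom plate: d = -55.839 mm → contributes +10 045 714 mm⁴
  web plate: d = 22.161 mm → contributes +4 758 790 mm⁴
  top plate: d = 101.16 mm → contributes +12 928 386 mm⁴
  hole: d = -55.839 mm → contributes −88 222 mm⁴
Total I = 27 644 668 mm⁴.

I_xx ≈ 2.76 × 10⁷ mm⁴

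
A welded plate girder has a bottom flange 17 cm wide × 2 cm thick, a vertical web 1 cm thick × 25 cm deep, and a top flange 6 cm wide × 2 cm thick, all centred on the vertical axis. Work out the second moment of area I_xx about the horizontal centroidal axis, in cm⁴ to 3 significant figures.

Split into non-overlapping primitives; take the origin at the lower-left of the bounding box.
Bottom plate: 17 × 2, A = 34 cm², y = 1 cm, Ī = 11.333 cm⁴.
Web plate: 1 × 25, A = 25 cm², y = 14.5 cm, Ī = 1302.1 cm⁴.
Top plate: 6 × 2, A = 12 cm², y = 28 cm, Ī = 4 cm⁴.
Centroid: ȳ = ΣA·y / ΣA = 10.317 cm.
Transfer each piece to the horizontal centroidal axis using Ī + A·d² with d = y − 10.317:
  bottom plate: d = -9.3169 cm → contributes +2962.7 cm⁴
  web plate: d = 4.1831 cm → contributes +1739.5 cm⁴
  top plate: d = 17.683 cm → contributes +3756.3 cm⁴
Total I = 8458.5 cm⁴.

I_xx ≈ 8460 cm⁴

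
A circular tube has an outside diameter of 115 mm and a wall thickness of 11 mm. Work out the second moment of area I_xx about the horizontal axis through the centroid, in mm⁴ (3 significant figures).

Break the section into simple shapes (no overlaps), measuring from the bottom-left corner of the bounding box.
Outer circle: ⌀115, A = 10 387 mm², y = 57.5 mm, Ī = 8 585 414 mm⁴.
Bore (subtracted): ⌀93, A = 6792.9 mm², y = 57.5 mm, Ī = 3 671 992 mm⁴.
By symmetry the centroid is at mid-height, ȳ = 57.5 mm.
All pieces are centred on the horizontal axis through the centroid, so I = ΣĪ (holes subtracted) = 4 913 423 mm⁴.

I_xx ≈ 4.91 × 10⁶ mm⁴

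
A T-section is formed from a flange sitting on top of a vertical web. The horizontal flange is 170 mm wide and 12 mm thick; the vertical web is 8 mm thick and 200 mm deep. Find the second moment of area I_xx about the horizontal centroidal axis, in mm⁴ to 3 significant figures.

I_xx ≈ 1.54 × 10⁷ mm⁴

Split into non-overlapping primitives; take the origin at the lower-left of the bounding box.
Flange: 170 × 12, A = 2 040 mm², y = 206 mm, Ī = 24 480 mm⁴.
Web: 8 × 200, A = 1 600 mm², y = 100 mm, Ī = 5 333 333 mm⁴.
Centroid: ȳ = ΣA·y / ΣA = 159.41 mm.
Transfer each piece to the horizontal centroidal axis using Ī + A·d² with d = y − 159.41:
  flange: d = 46.593 mm → contributes +4 453 209 mm⁴
  web: d = -59.407 mm → contributes +10 979 963 mm⁴
Total I = 15 433 172 mm⁴.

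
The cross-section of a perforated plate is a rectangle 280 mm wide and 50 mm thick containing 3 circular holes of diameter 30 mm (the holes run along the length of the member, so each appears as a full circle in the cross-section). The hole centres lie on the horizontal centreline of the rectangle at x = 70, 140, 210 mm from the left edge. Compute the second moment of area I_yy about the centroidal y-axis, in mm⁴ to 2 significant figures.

I_yy ≈ 8.4 × 10⁷ mm⁴

Break the section into simple shapes (no overlaps), measuring from the bottom-left corner of the bounding box.
Plate: 280 × 50, A = 14 000 mm², x = 140 mm, Ī = 91 466 667 mm⁴.
Hole 1 (subtracted): ⌀30, A = 706.9 mm², x = 70 mm, Ī = 39 761 mm⁴.
Hole 2 (subtracted): ⌀30, A = 706.9 mm², x = 140 mm, Ī = 39 761 mm⁴.
Hole 3 (subtracted): ⌀30, A = 706.9 mm², x = 210 mm, Ī = 39 761 mm⁴.
By symmetry the centroid is at mid-width, x̄ = 140 mm.
Transfer each piece to the centroidal y-axis using Ī + A·d² with d = x − 140:
  plate: d = 0 mm → contributes +91 466 667 mm⁴
  hole 1: d = -70 mm → contributes −3 503 367 mm⁴
  hole 2: d = 0 mm → contributes −39 761 mm⁴
  hole 3: d = 70 mm → contributes −3 503 367 mm⁴
Total I = 84 420 173 mm⁴.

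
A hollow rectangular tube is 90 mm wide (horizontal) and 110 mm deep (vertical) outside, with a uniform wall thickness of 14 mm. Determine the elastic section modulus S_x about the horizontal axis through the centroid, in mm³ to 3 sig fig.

S_x ≈ 1.30 × 10⁵ mm³

Decompose the section into non-overlapping parts with the origin at the bottom-left of its bounding rectangle.
Outer rectangle: 90 × 110, A = 9 900 mm², y = 55 mm, Ī = 9 982 500 mm⁴.
Inner void (subtracted): 62 × 82, A = 5 084 mm², y = 55 mm, Ī = 2 848 735 mm⁴.
By symmetry the centroid is at mid-height, ȳ = 55 mm.
All pieces are centred on the horizontal axis through the centroid, so I = ΣĪ (holes subtracted) = 7 133 765 mm⁴.
Extreme fibre distance c = 55 mm; S = I/c = 129 705 mm³.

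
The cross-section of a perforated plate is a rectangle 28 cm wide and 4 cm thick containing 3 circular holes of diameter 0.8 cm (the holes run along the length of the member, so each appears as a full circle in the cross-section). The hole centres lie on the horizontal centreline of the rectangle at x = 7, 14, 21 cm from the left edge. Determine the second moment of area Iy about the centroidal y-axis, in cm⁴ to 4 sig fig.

Iy ≈ 7268 cm⁴

Break the section into simple shapes (no overlaps), measuring from the bottom-left corner of the bounding box.
Plate: 28 × 4, A = 112 cm², x = 14 cm, Ī = 7317.33 cm⁴.
Hole 1 (subtracted): ⌀0.8, A = 0.502655 cm², x = 7 cm, Ī = 0.0201062 cm⁴.
Hole 2 (subtracted): ⌀0.8, A = 0.502655 cm², x = 14 cm, Ī = 0.0201062 cm⁴.
Hole 3 (subtracted): ⌀0.8, A = 0.502655 cm², x = 21 cm, Ī = 0.0201062 cm⁴.
By symmetry the centroid is at mid-width, x̄ = 14 cm.
Transfer each piece to the centroidal y-axis using Ī + A·d² with d = x − 14:
  plate: d = 0 cm → contributes +7317.33 cm⁴
  hole 1: d = -7 cm → contributes −24.6502 cm⁴
  hole 2: d = 0 cm → contributes −0.0201062 cm⁴
  hole 3: d = 7 cm → contributes −24.6502 cm⁴
Total I = 7268.01 cm⁴.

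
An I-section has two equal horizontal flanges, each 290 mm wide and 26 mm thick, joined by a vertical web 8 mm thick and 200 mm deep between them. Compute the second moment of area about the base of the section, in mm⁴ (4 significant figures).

I_base ≈ 4.636 × 10⁸ mm⁴

Decompose the section into non-overlapping parts with the origin at the bottom-left of its bounding rectangle.
Bottom flange: 290 × 26, A = 7 540 mm², y = 13 mm, Ī = 424 753 mm⁴.
Web: 8 × 200, A = 1 600 mm², y = 126 mm, Ī = 5 333 333 mm⁴.
Top flange: 290 × 26, A = 7 540 mm², y = 239 mm, Ī = 424 753 mm⁴.
Transfer each piece to the bottom edge using Ī + A·d² with d = y − 0:
  bottom flange: d = 13 mm → contributes +1 699 013 mm⁴
  web: d = 126 mm → contributes +30 734 933 mm⁴
  top flange: d = 239 mm → contributes +431 117 093 mm⁴
Total I = 463 551 040 mm⁴.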